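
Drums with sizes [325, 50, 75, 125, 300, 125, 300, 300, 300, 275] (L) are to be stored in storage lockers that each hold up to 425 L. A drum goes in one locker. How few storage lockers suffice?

Total = 325 + 300 + 300 + 300 + 300 + 275 + 125 + 125 + 75 + 50 = 2175 L.
Lower bound: ⌈2175/425⌉ = 6 storage lockers.
A packing using 6 storage lockers:
  locker 1: 325 + 75 = 400
  locker 2: 300 + 125 = 425
  locker 3: 300 + 125 = 425
  locker 4: 300 + 50 = 350
  locker 5: 300 = 300
  locker 6: 275 = 275
This matches the lower bound, so 6 is optimal.

6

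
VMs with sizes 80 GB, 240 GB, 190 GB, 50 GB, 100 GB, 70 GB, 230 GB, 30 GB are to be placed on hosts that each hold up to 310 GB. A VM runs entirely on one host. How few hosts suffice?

Total = 240 + 230 + 190 + 100 + 80 + 70 + 50 + 30 = 990 GB.
Lower bound: ⌈990/310⌉ = 4 hosts.
A packing using 4 hosts:
  host 1: 240 + 70 = 310
  host 2: 230 + 80 = 310
  host 3: 190 + 100 = 290
  host 4: 50 + 30 = 80
This matches the lower bound, so 4 is optimal.

4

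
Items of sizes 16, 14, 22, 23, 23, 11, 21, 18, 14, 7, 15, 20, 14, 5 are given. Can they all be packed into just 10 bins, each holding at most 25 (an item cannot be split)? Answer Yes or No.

No

Total = 223; ⌈223/25⌉ = 9.
11 items each exceed half the capacity and cannot share a bin, forcing at least 11 bins.
At least 11 bins are required, but only 10 are allowed.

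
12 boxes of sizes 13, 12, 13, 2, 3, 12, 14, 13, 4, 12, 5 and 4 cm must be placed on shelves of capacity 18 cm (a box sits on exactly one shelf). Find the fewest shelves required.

Total = 14 + 13 + 13 + 13 + 12 + 12 + 12 + 5 + 4 + 4 + 3 + 2 = 107 cm.
Lower bound: ⌈107/18⌉ = 6 shelves.
Also, 7 boxes each exceed 9 cm, and no two of those can share a shelf, so at least 7 shelves are needed.
A packing using 7 shelves:
  shelf 1: 14 + 4 = 18
  shelf 2: 13 + 5 = 18
  shelf 3: 13 + 4 = 17
  shelf 4: 13 + 3 + 2 = 18
  shelf 5: 12 = 12
  shelf 6: 12 = 12
  shelf 7: 12 = 12
This matches the lower bound, so 7 is optimal.

7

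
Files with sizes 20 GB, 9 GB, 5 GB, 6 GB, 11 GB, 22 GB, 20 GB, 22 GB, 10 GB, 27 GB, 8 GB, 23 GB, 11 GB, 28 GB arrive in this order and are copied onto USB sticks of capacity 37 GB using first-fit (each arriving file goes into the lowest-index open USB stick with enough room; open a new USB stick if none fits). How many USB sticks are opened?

  20 → USB stick 1 (new)  [load 20/37]
  9 → USB stick 1  [load 29/37]
  5 → USB stick 1  [load 34/37]
  6 → USB stick 2 (new)  [load 6/37]
  11 → USB stick 2  [load 17/37]
  22 → USB stick 3 (new)  [load 22/37]
  20 → USB stick 2  [load 37/37]
  22 → USB stick 4 (new)  [load 22/37]
  10 → USB stick 3  [load 32/37]
  27 → USB stick 5 (new)  [load 27/37]
  8 → USB stick 4  [load 30/37]
  23 → USB stick 6 (new)  [load 23/37]
  11 → USB stick 6  [load 34/37]
  28 → USB stick 7 (new)  [load 28/37]
7 USB sticks opened.

7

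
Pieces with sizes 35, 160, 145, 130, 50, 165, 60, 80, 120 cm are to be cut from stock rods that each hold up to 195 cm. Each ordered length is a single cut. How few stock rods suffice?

Total = 165 + 160 + 145 + 130 + 120 + 80 + 60 + 50 + 35 = 945 cm.
Lower bound: ⌈945/195⌉ = 5 stock rods.
A packing using 6 stock rods:
  stock rod 1: 165 = 165
  stock rod 2: 160 + 35 = 195
  stock rod 3: 145 + 50 = 195
  stock rod 4: 130 + 60 = 190
  stock rod 5: 120 = 120
  stock rod 6: 80 = 80
No arrangement into 5 stock rods stays within capacity, so 6 is optimal.

6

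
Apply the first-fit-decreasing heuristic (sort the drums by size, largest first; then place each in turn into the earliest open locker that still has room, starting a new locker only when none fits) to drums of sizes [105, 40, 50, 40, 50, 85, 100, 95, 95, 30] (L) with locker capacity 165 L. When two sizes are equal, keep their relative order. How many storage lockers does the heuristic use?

Sorted descending: 105, 100, 95, 95, 85, 50, 50, 40, 40, 30.
  105 → locker 1 (new)  [load 105/165]
  100 → locker 2 (new)  [load 100/165]
  95 → locker 3 (new)  [load 95/165]
  95 → locker 4 (new)  [load 95/165]
  85 → locker 5 (new)  [load 85/165]
  50 → locker 1  [load 155/165]
  50 → locker 2  [load 150/165]
  40 → locker 3  [load 135/165]
  40 → locker 4  [load 135/165]
  30 → locker 3  [load 165/165]
5 storage lockers opened.

5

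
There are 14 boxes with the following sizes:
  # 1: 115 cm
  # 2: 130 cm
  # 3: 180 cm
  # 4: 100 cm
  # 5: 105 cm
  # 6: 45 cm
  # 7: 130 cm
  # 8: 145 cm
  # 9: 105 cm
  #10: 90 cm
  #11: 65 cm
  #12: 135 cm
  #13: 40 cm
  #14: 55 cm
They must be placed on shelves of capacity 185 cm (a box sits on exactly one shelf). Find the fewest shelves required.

Total = 180 + 145 + 135 + 130 + 130 + 115 + 105 + 105 + 100 + 90 + 65 + 55 + 45 + 40 = 1440 cm.
Lower bound: ⌈1440/185⌉ = 8 shelves.
Also, 9 boxes each exceed 185/2 cm, and no two of those can share a shelf, so at least 9 shelves are needed.
A packing using 10 shelves:
  shelf 1: 180 = 180
  shelf 2: 145 + 40 = 185
  shelf 3: 135 + 45 = 180
  shelf 4: 130 + 55 = 185
  shelf 5: 130 = 130
  shelf 6: 115 + 65 = 180
  shelf 7: 105 = 105
  shelf 8: 105 = 105
  shelf 9: 100 = 100
  shelf 10: 90 = 90
No arrangement into 9 shelves stays within capacity, so 10 is optimal.

10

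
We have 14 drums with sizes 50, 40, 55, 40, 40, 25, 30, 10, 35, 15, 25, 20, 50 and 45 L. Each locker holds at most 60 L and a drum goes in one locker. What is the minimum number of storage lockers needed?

Total = 55 + 50 + 50 + 45 + 40 + 40 + 40 + 35 + 30 + 25 + 25 + 20 + 15 + 10 = 480 L.
Lower bound: ⌈480/60⌉ = 8 storage lockers.
A packing using 9 storage lockers:
  locker 1: 55 = 55
  locker 2: 50 + 10 = 60
  locker 3: 50 = 50
  locker 4: 45 + 15 = 60
  locker 5: 40 + 20 = 60
  locker 6: 40 = 40
  locker 7: 40 = 40
  locker 8: 35 + 25 = 60
  locker 9: 30 + 25 = 55
No arrangement into 8 storage lockers stays within capacity, so 9 is optimal.

9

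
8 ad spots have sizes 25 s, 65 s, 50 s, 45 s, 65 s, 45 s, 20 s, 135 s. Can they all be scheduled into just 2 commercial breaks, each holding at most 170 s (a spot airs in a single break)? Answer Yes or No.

No

Total = 450 s; ⌈450/170⌉ = 3.
At least 3 commercial breaks are required, but only 2 are allowed.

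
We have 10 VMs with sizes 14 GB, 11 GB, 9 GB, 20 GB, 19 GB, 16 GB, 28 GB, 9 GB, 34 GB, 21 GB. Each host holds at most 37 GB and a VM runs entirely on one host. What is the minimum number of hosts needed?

6

Total = 34 + 28 + 21 + 20 + 19 + 16 + 14 + 11 + 9 + 9 = 181 GB.
Lower bound: ⌈181/37⌉ = 5 hosts.
A packing using 6 hosts:
  host 1: 34 = 34
  host 2: 28 + 9 = 37
  host 3: 21 + 16 = 37
  host 4: 20 + 14 = 34
  host 5: 19 + 11 = 30
  host 6: 9 = 9
No arrangement into 5 hosts stays within capacity, so 6 is optimal.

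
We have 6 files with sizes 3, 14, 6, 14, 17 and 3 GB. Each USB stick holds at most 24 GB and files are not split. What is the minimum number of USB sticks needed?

Total = 17 + 14 + 14 + 6 + 3 + 3 = 57 GB.
Lower bound: ⌈57/24⌉ = 3 USB sticks.
A packing using 3 USB sticks:
  USB stick 1: 17 + 6 = 23
  USB stick 2: 14 + 3 + 3 = 20
  USB stick 3: 14 = 14
This matches the lower bound, so 3 is optimal.

3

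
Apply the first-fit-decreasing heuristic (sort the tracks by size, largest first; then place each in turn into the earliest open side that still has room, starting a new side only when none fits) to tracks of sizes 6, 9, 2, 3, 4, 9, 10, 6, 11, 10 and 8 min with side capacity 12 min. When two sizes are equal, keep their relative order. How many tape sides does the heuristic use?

Sorted descending: 11, 10, 10, 9, 9, 8, 6, 6, 4, 3, 2.
  11 → side 1 (new)  [load 11/12]
  10 → side 2 (new)  [load 10/12]
  10 → side 3 (new)  [load 10/12]
  9 → side 4 (new)  [load 9/12]
  9 → side 5 (new)  [load 9/12]
  8 → side 6 (new)  [load 8/12]
  6 → side 7 (new)  [load 6/12]
  6 → side 7  [load 12/12]
  4 → side 6  [load 12/12]
  3 → side 4  [load 12/12]
  2 → side 2  [load 12/12]
7 tape sides opened.

7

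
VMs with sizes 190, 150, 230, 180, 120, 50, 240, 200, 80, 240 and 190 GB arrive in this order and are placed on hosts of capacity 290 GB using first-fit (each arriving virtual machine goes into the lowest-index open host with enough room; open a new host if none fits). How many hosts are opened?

  190 → host 1 (new)  [load 190/290]
  150 → host 2 (new)  [load 150/290]
  230 → host 3 (new)  [load 230/290]
  180 → host 4 (new)  [load 180/290]
  120 → host 2  [load 270/290]
  50 → host 1  [load 240/290]
  240 → host 5 (new)  [load 240/290]
  200 → host 6 (new)  [load 200/290]
  80 → host 4  [load 260/290]
  240 → host 7 (new)  [load 240/290]
  190 → host 8 (new)  [load 190/290]
8 hosts opened.

8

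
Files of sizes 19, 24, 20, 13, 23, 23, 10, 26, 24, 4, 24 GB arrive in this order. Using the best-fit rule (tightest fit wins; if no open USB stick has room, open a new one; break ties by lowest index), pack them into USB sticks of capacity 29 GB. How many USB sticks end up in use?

  19 → USB stick 1 (new)  [load 19/29]
  24 → USB stick 2 (new)  [load 24/29]
  20 → USB stick 3 (new)  [load 20/29]
  13 → USB stick 4 (new)  [load 13/29]
  23 → USB stick 5 (new)  [load 23/29]
  23 → USB stick 6 (new)  [load 23/29]
  10 → USB stick 1  [load 29/29]
  26 → USB stick 7 (new)  [load 26/29]
  24 → USB stick 8 (new)  [load 24/29]
  4 → USB stick 2  [load 28/29]
  24 → USB stick 9 (new)  [load 24/29]
9 USB sticks opened.

9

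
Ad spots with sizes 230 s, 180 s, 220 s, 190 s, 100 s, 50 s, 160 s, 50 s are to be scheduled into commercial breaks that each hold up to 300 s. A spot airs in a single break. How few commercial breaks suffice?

Total = 230 + 220 + 190 + 180 + 160 + 100 + 50 + 50 = 1180 s.
Lower bound: ⌈1180/300⌉ = 4 commercial breaks.
Also, 5 ad spots each exceed 150 s, and no two of those can share a break, so at least 5 commercial breaks are needed.
A packing using 5 commercial breaks:
  break 1: 230 + 50 = 280
  break 2: 220 + 50 = 270
  break 3: 190 + 100 = 290
  break 4: 180 = 180
  break 5: 160 = 160
This matches the lower bound, so 5 is optimal.

5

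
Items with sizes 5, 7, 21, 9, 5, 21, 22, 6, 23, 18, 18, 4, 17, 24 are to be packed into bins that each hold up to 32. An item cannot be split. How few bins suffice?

Total = 24 + 23 + 22 + 21 + 21 + 18 + 18 + 17 + 9 + 7 + 6 + 5 + 5 + 4 = 200.
Lower bound: ⌈200/32⌉ = 7 bins.
Also, 8 items each exceed 16, and no two of those can share a bin, so at least 8 bins are needed.
A packing using 8 bins:
  bin 1: 24 + 7 = 31
  bin 2: 23 + 9 = 32
  bin 3: 22 + 6 + 4 = 32
  bin 4: 21 + 5 + 5 = 31
  bin 5: 21 = 21
  bin 6: 18 = 18
  bin 7: 18 = 18
  bin 8: 17 = 17
This matches the lower bound, so 8 is optimal.

8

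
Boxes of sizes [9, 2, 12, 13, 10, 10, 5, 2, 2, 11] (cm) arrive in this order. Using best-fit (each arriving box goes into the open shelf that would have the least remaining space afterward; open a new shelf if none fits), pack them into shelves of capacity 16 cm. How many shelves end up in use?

6

  9 → shelf 1 (new)  [load 9/16]
  2 → shelf 1  [load 11/16]
  12 → shelf 2 (new)  [load 12/16]
  13 → shelf 3 (new)  [load 13/16]
  10 → shelf 4 (new)  [load 10/16]
  10 → shelf 5 (new)  [load 10/16]
  5 → shelf 1  [load 16/16]
  2 → shelf 3  [load 15/16]
  2 → shelf 2  [load 14/16]
  11 → shelf 6 (new)  [load 11/16]
6 shelves opened.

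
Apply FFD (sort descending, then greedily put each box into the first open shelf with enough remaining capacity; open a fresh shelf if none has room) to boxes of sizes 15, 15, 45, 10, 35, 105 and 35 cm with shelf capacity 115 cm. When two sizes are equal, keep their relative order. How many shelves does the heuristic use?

3

Sorted descending: 105, 45, 35, 35, 15, 15, 10.
  105 → shelf 1 (new)  [load 105/115]
  45 → shelf 2 (new)  [load 45/115]
  35 → shelf 2  [load 80/115]
  35 → shelf 2  [load 115/115]
  15 → shelf 3 (new)  [load 15/115]
  15 → shelf 3  [load 30/115]
  10 → shelf 1  [load 115/115]
3 shelves opened.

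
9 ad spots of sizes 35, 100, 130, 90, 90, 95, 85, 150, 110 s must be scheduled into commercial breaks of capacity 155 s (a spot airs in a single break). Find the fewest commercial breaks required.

8

Total = 150 + 130 + 110 + 100 + 95 + 90 + 90 + 85 + 35 = 885 s.
Lower bound: ⌈885/155⌉ = 6 commercial breaks.
Also, 8 ad spots each exceed 155/2 s, and no two of those can share a break, so at least 8 commercial breaks are needed.
A packing using 8 commercial breaks:
  break 1: 150 = 150
  break 2: 130 = 130
  break 3: 110 + 35 = 145
  break 4: 100 = 100
  break 5: 95 = 95
  break 6: 90 = 90
  break 7: 90 = 90
  break 8: 85 = 85
This matches the lower bound, so 8 is optimal.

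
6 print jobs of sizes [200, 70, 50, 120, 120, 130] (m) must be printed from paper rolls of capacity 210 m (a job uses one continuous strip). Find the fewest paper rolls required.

Total = 200 + 130 + 120 + 120 + 70 + 50 = 690 m.
Lower bound: ⌈690/210⌉ = 4 paper rolls.
A packing using 4 paper rolls:
  roll 1: 200 = 200
  roll 2: 130 + 70 = 200
  roll 3: 120 + 50 = 170
  roll 4: 120 = 120
This matches the lower bound, so 4 is optimal.

4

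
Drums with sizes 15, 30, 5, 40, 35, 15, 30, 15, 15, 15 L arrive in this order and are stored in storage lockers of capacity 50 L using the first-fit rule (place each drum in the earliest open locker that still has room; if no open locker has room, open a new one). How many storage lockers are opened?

  15 → locker 1 (new)  [load 15/50]
  30 → locker 1  [load 45/50]
  5 → locker 1  [load 50/50]
  40 → locker 2 (new)  [load 40/50]
  35 → locker 3 (new)  [load 35/50]
  15 → locker 3  [load 50/50]
  30 → locker 4 (new)  [load 30/50]
  15 → locker 4  [load 45/50]
  15 → locker 5 (new)  [load 15/50]
  15 → locker 5  [load 30/50]
5 storage lockers opened.

5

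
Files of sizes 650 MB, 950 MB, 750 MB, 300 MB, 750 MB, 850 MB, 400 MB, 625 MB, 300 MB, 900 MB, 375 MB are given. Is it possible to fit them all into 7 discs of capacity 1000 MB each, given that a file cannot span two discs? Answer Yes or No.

Total = 6850 MB; ⌈6850/1000⌉ = 7.
The bound of 7 does not rule out 7, but exhaustive search shows no assignment into 7 discs of capacity 1000 MB exists — the minimum is 8.

No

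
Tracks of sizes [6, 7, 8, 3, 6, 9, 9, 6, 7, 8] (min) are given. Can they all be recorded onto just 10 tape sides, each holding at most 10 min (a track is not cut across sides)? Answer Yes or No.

A valid assignment using 9 tape sides:
  side 1: 9 = 9
  side 2: 9 = 9
  side 3: 8 = 8
  side 4: 8 = 8
  side 5: 7 + 3 = 10
  side 6: 7 = 7
  side 7: 6 = 6
  side 8: 6 = 6
  side 9: 6 = 6
That uses only 9 ≤ 10, so 10 tape sides are enough.

Yes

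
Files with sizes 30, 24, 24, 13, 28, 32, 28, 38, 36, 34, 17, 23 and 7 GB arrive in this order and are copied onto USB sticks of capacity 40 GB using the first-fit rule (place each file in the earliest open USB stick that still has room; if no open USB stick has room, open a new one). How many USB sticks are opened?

  30 → USB stick 1 (new)  [load 30/40]
  24 → USB stick 2 (new)  [load 24/40]
  24 → USB stick 3 (new)  [load 24/40]
  13 → USB stick 2  [load 37/40]
  28 → USB stick 4 (new)  [load 28/40]
  32 → USB stick 5 (new)  [load 32/40]
  28 → USB stick 6 (new)  [load 28/40]
  38 → USB stick 7 (new)  [load 38/40]
  36 → USB stick 8 (new)  [load 36/40]
  34 → USB stick 9 (new)  [load 34/40]
  17 → USB stick 10 (new)  [load 17/40]
  23 → USB stick 10  [load 40/40]
  7 → USB stick 1  [load 37/40]
10 USB sticks opened.

10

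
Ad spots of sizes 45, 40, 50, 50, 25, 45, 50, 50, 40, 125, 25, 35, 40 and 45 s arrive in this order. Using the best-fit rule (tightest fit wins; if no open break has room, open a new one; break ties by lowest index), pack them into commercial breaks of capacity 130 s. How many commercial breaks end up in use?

6

  45 → break 1 (new)  [load 45/130]
  40 → break 1  [load 85/130]
  50 → break 2 (new)  [load 50/130]
  50 → break 2  [load 100/130]
  25 → break 2  [load 125/130]
  45 → break 1  [load 130/130]
  50 → break 3 (new)  [load 50/130]
  50 → break 3  [load 100/130]
  40 → break 4 (new)  [load 40/130]
  125 → break 5 (new)  [load 125/130]
  25 → break 3  [load 125/130]
  35 → break 4  [load 75/130]
  40 → break 4  [load 115/130]
  45 → break 6 (new)  [load 45/130]
6 commercial breaks opened.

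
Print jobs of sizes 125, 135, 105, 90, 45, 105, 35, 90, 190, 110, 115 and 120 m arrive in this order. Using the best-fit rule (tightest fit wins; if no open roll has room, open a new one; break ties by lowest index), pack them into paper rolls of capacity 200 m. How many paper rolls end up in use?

8

  125 → roll 1 (new)  [load 125/200]
  135 → roll 2 (new)  [load 135/200]
  105 → roll 3 (new)  [load 105/200]
  90 → roll 3  [load 195/200]
  45 → roll 2  [load 180/200]
  105 → roll 4 (new)  [load 105/200]
  35 → roll 1  [load 160/200]
  90 → roll 4  [load 195/200]
  190 → roll 5 (new)  [load 190/200]
  110 → roll 6 (new)  [load 110/200]
  115 → roll 7 (new)  [load 115/200]
  120 → roll 8 (new)  [load 120/200]
8 paper rolls opened.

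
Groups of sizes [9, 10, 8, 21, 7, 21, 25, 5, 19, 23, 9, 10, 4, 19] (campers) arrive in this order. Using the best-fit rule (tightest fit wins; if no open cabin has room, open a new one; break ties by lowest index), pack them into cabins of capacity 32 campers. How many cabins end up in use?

7

  9 → cabin 1 (new)  [load 9/32]
  10 → cabin 1  [load 19/32]
  8 → cabin 1  [load 27/32]
  21 → cabin 2 (new)  [load 21/32]
  7 → cabin 2  [load 28/32]
  21 → cabin 3 (new)  [load 21/32]
  25 → cabin 4 (new)  [load 25/32]
  5 → cabin 1  [load 32/32]
  19 → cabin 5 (new)  [load 19/32]
  23 → cabin 6 (new)  [load 23/32]
  9 → cabin 6  [load 32/32]
  10 → cabin 3  [load 31/32]
  4 → cabin 2  [load 32/32]
  19 → cabin 7 (new)  [load 19/32]
7 cabins opened.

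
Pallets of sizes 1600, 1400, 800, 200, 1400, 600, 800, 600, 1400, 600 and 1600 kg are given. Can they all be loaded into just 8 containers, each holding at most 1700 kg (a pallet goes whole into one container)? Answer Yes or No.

Yes

A valid assignment using 8 containers:
  container 1: 1600 = 1600
  container 2: 1600 = 1600
  container 3: 1400 + 200 = 1600
  container 4: 1400 = 1400
  container 5: 1400 = 1400
  container 6: 800 + 800 = 1600
  container 7: 600 + 600 = 1200
  container 8: 600 = 600
Every load is within 1700 kg, so 8 containers suffice.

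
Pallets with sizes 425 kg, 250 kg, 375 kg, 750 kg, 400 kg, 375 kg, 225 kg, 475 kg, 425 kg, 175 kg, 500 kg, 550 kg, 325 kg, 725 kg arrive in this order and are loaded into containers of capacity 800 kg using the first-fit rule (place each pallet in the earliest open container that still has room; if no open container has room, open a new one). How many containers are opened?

  425 → container 1 (new)  [load 425/800]
  250 → container 1  [load 675/800]
  375 → container 2 (new)  [load 375/800]
  750 → container 3 (new)  [load 750/800]
  400 → container 2  [load 775/800]
  375 → container 4 (new)  [load 375/800]
  225 → container 4  [load 600/800]
  475 → container 5 (new)  [load 475/800]
  425 → container 6 (new)  [load 425/800]
  175 → container 4  [load 775/800]
  500 → container 7 (new)  [load 500/800]
  550 → container 8 (new)  [load 550/800]
  325 → container 5  [load 800/800]
  725 → container 9 (new)  [load 725/800]
9 containers opened.

9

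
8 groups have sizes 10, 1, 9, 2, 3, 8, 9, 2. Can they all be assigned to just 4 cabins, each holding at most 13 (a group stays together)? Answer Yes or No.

A valid assignment using 4 cabins:
  cabin 1: 10 + 3 = 13
  cabin 2: 9 + 2 + 2 = 13
  cabin 3: 9 + 1 = 10
  cabin 4: 8 = 8
Every load is within 13, so 4 cabins suffice.

Yes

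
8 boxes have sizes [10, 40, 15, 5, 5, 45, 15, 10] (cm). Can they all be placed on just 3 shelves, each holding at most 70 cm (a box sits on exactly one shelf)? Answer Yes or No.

A valid assignment using 3 shelves:
  shelf 1: 45 + 15 + 10 = 70
  shelf 2: 40 + 15 + 10 + 5 = 70
  shelf 3: 5 = 5
Every load is within 70 cm, so 3 shelves suffice.

Yes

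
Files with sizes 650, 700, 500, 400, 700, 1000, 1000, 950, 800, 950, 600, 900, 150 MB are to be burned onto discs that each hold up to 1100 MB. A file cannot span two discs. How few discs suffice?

Total = 1000 + 1000 + 950 + 950 + 900 + 800 + 700 + 700 + 650 + 600 + 500 + 400 + 150 = 9300 MB.
Lower bound: ⌈9300/1100⌉ = 9 discs.
Also, 10 files each exceed 550 MB, and no two of those can share a disc, so at least 10 discs are needed.
A packing using 10 discs:
  disc 1: 1000 = 1000
  disc 2: 1000 = 1000
  disc 3: 950 + 150 = 1100
  disc 4: 950 = 950
  disc 5: 900 = 900
  disc 6: 800 = 800
  disc 7: 700 + 400 = 1100
  disc 8: 700 = 700
  disc 9: 650 = 650
  disc 10: 600 + 500 = 1100
This matches the lower bound, so 10 is optimal.

10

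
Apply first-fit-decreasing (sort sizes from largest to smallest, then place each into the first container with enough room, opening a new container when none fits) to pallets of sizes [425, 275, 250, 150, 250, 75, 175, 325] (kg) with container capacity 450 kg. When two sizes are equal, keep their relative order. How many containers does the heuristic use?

Sorted descending: 425, 325, 275, 250, 250, 175, 150, 75.
  425 → container 1 (new)  [load 425/450]
  325 → container 2 (new)  [load 325/450]
  275 → container 3 (new)  [load 275/450]
  250 → container 4 (new)  [load 250/450]
  250 → container 5 (new)  [load 250/450]
  175 → container 3  [load 450/450]
  150 → container 4  [load 400/450]
  75 → container 2  [load 400/450]
5 containers opened.

5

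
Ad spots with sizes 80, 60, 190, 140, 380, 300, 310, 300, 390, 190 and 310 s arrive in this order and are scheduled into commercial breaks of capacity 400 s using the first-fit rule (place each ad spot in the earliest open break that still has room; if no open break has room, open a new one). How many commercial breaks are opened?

  80 → break 1 (new)  [load 80/400]
  60 → break 1  [load 140/400]
  190 → break 1  [load 330/400]
  140 → break 2 (new)  [load 140/400]
  380 → break 3 (new)  [load 380/400]
  300 → break 4 (new)  [load 300/400]
  310 → break 5 (new)  [load 310/400]
  300 → break 6 (new)  [load 300/400]
  390 → break 7 (new)  [load 390/400]
  190 → break 2  [load 330/400]
  310 → break 8 (new)  [load 310/400]
8 commercial breaks opened.

8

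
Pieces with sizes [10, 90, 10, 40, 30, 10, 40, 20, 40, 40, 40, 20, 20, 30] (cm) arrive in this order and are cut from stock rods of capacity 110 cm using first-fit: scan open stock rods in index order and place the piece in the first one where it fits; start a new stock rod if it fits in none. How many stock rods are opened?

5

  10 → stock rod 1 (new)  [load 10/110]
  90 → stock rod 1  [load 100/110]
  10 → stock rod 1  [load 110/110]
  40 → stock rod 2 (new)  [load 40/110]
  30 → stock rod 2  [load 70/110]
  10 → stock rod 2  [load 80/110]
  40 → stock rod 3 (new)  [load 40/110]
  20 → stock rod 2  [load 100/110]
  40 → stock rod 3  [load 80/110]
  40 → stock rod 4 (new)  [load 40/110]
  40 → stock rod 4  [load 80/110]
  20 → stock rod 3  [load 100/110]
  20 → stock rod 4  [load 100/110]
  30 → stock rod 5 (new)  [load 30/110]
5 stock rods opened.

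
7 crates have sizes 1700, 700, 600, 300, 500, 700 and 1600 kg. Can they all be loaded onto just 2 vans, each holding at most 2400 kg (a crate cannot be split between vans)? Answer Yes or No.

Total = 6100 kg; ⌈6100/2400⌉ = 3.
At least 3 vans are required, but only 2 are allowed.

No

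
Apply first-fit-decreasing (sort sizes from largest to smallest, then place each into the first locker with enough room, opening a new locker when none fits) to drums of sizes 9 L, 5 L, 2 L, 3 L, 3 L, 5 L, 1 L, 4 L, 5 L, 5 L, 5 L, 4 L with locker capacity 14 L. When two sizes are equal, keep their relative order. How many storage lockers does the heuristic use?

4

Sorted descending: 9, 5, 5, 5, 5, 5, 4, 4, 3, 3, 2, 1.
  9 → locker 1 (new)  [load 9/14]
  5 → locker 1  [load 14/14]
  5 → locker 2 (new)  [load 5/14]
  5 → locker 2  [load 10/14]
  5 → locker 3 (new)  [load 5/14]
  5 → locker 3  [load 10/14]
  4 → locker 2  [load 14/14]
  4 → locker 3  [load 14/14]
  3 → locker 4 (new)  [load 3/14]
  3 → locker 4  [load 6/14]
  2 → locker 4  [load 8/14]
  1 → locker 4  [load 9/14]
4 storage lockers opened.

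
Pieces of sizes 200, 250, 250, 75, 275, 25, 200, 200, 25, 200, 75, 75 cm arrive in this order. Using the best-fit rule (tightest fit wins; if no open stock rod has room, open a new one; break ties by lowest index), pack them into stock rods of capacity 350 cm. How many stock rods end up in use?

7

  200 → stock rod 1 (new)  [load 200/350]
  250 → stock rod 2 (new)  [load 250/350]
  250 → stock rod 3 (new)  [load 250/350]
  75 → stock rod 2  [load 325/350]
  275 → stock rod 4 (new)  [load 275/350]
  25 → stock rod 2  [load 350/350]
  200 → stock rod 5 (new)  [load 200/350]
  200 → stock rod 6 (new)  [load 200/350]
  25 → stock rod 4  [load 300/350]
  200 → stock rod 7 (new)  [load 200/350]
  75 → stock rod 3  [load 325/350]
  75 → stock rod 1  [load 275/350]
7 stock rods opened.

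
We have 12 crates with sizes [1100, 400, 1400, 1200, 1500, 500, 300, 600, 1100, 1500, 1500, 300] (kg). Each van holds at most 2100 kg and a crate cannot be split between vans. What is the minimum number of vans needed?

7

Total = 1500 + 1500 + 1500 + 1400 + 1200 + 1100 + 1100 + 600 + 500 + 400 + 300 + 300 = 11400 kg.
Lower bound: ⌈11400/2100⌉ = 6 vans.
Also, 7 crates each exceed 1050 kg, and no two of those can share a van, so at least 7 vans are needed.
A packing using 7 vans:
  van 1: 1500 + 600 = 2100
  van 2: 1500 + 500 = 2000
  van 3: 1500 + 400 = 1900
  van 4: 1400 + 300 + 300 = 2000
  van 5: 1200 = 1200
  van 6: 1100 = 1100
  van 7: 1100 = 1100
This matches the lower bound, so 7 is optimal.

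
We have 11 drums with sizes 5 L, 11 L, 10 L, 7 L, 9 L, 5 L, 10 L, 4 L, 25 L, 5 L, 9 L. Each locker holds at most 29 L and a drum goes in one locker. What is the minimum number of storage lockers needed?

Total = 25 + 11 + 10 + 10 + 9 + 9 + 7 + 5 + 5 + 5 + 4 = 100 L.
Lower bound: ⌈100/29⌉ = 4 storage lockers.
A packing using 4 storage lockers:
  locker 1: 25 + 4 = 29
  locker 2: 11 + 10 + 7 = 28
  locker 3: 10 + 9 + 9 = 28
  locker 4: 5 + 5 + 5 = 15
This matches the lower bound, so 4 is optimal.

4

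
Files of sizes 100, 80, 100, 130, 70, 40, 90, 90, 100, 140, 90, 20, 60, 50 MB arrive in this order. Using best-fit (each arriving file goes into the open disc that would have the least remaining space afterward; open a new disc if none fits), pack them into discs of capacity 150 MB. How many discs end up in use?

9

  100 → disc 1 (new)  [load 100/150]
  80 → disc 2 (new)  [load 80/150]
  100 → disc 3 (new)  [load 100/150]
  130 → disc 4 (new)  [load 130/150]
  70 → disc 2  [load 150/150]
  40 → disc 1  [load 140/150]
  90 → disc 5 (new)  [load 90/150]
  90 → disc 6 (new)  [load 90/150]
  100 → disc 7 (new)  [load 100/150]
  140 → disc 8 (new)  [load 140/150]
  90 → disc 9 (new)  [load 90/150]
  20 → disc 4  [load 150/150]
  60 → disc 5  [load 150/150]
  50 → disc 3  [load 150/150]
9 discs opened.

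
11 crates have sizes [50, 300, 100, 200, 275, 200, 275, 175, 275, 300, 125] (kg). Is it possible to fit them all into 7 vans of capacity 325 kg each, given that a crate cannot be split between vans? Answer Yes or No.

Total = 2275 kg; ⌈2275/325⌉ = 7.
8 crates each exceed half the capacity and cannot share a van, forcing at least 8 vans.
At least 8 vans are required, but only 7 are allowed.

No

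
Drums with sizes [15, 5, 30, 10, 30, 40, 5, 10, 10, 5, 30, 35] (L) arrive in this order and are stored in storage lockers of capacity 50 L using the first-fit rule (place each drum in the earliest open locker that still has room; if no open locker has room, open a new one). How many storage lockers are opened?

5

  15 → locker 1 (new)  [load 15/50]
  5 → locker 1  [load 20/50]
  30 → locker 1  [load 50/50]
  10 → locker 2 (new)  [load 10/50]
  30 → locker 2  [load 40/50]
  40 → locker 3 (new)  [load 40/50]
  5 → locker 2  [load 45/50]
  10 → locker 3  [load 50/50]
  10 → locker 4 (new)  [load 10/50]
  5 → locker 2  [load 50/50]
  30 → locker 4  [load 40/50]
  35 → locker 5 (new)  [load 35/50]
5 storage lockers opened.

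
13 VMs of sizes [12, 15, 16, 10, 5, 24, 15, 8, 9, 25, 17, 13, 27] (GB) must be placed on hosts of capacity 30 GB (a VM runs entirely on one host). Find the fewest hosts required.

Total = 27 + 25 + 24 + 17 + 16 + 15 + 15 + 13 + 12 + 10 + 9 + 8 + 5 = 196 GB.
Lower bound: ⌈196/30⌉ = 7 hosts.
A packing using 7 hosts:
  host 1: 27 = 27
  host 2: 25 + 5 = 30
  host 3: 24 = 24
  host 4: 17 + 13 = 30
  host 5: 16 + 12 = 28
  host 6: 15 + 15 = 30
  host 7: 10 + 9 + 8 = 27
This matches the lower bound, so 7 is optimal.

7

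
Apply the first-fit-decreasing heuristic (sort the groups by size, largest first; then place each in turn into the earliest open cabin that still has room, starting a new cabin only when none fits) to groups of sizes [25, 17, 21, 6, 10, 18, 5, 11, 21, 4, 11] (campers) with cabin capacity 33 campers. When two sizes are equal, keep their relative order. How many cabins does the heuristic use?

Sorted descending: 25, 21, 21, 18, 17, 11, 11, 10, 6, 5, 4.
  25 → cabin 1 (new)  [load 25/33]
  21 → cabin 2 (new)  [load 21/33]
  21 → cabin 3 (new)  [load 21/33]
  18 → cabin 4 (new)  [load 18/33]
  17 → cabin 5 (new)  [load 17/33]
  11 → cabin 2  [load 32/33]
  11 → cabin 3  [load 32/33]
  10 → cabin 4  [load 28/33]
  6 → cabin 1  [load 31/33]
  5 → cabin 4  [load 33/33]
  4 → cabin 5  [load 21/33]
5 cabins opened.

5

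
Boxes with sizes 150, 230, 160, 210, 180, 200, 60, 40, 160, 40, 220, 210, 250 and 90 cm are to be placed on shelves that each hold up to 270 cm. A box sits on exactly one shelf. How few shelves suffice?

Total = 250 + 230 + 220 + 210 + 210 + 200 + 180 + 160 + 160 + 150 + 90 + 60 + 40 + 40 = 2200 cm.
Lower bound: ⌈2200/270⌉ = 9 shelves.
Also, 10 boxes each exceed 135 cm, and no two of those can share a shelf, so at least 10 shelves are needed.
A packing using 10 shelves:
  shelf 1: 250 = 250
  shelf 2: 230 + 40 = 270
  shelf 3: 220 + 40 = 260
  shelf 4: 210 + 60 = 270
  shelf 5: 210 = 210
  shelf 6: 200 = 200
  shelf 7: 180 + 90 = 270
  shelf 8: 160 = 160
  shelf 9: 160 = 160
  shelf 10: 150 = 150
This matches the lower bound, so 10 is optimal.

10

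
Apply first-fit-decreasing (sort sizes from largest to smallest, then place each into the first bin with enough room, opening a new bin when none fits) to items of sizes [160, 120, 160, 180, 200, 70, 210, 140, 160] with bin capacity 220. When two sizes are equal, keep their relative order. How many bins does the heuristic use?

8

Sorted descending: 210, 200, 180, 160, 160, 160, 140, 120, 70.
  210 → bin 1 (new)  [load 210/220]
  200 → bin 2 (new)  [load 200/220]
  180 → bin 3 (new)  [load 180/220]
  160 → bin 4 (new)  [load 160/220]
  160 → bin 5 (new)  [load 160/220]
  160 → bin 6 (new)  [load 160/220]
  140 → bin 7 (new)  [load 140/220]
  120 → bin 8 (new)  [load 120/220]
  70 → bin 7  [load 210/220]
8 bins opened.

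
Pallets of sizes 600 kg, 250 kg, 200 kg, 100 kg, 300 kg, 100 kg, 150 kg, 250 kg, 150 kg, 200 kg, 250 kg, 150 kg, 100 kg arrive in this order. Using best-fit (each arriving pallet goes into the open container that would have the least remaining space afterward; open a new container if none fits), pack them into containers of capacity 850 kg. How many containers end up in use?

4

  600 → container 1 (new)  [load 600/850]
  250 → container 1  [load 850/850]
  200 → container 2 (new)  [load 200/850]
  100 → container 2  [load 300/850]
  300 → container 2  [load 600/850]
  100 → container 2  [load 700/850]
  150 → container 2  [load 850/850]
  250 → container 3 (new)  [load 250/850]
  150 → container 3  [load 400/850]
  200 → container 3  [load 600/850]
  250 → container 3  [load 850/850]
  150 → container 4 (new)  [load 150/850]
  100 → container 4  [load 250/850]
4 containers opened.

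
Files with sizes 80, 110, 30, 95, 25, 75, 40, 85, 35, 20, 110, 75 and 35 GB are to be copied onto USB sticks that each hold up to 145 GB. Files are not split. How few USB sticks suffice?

Total = 110 + 110 + 95 + 85 + 80 + 75 + 75 + 40 + 35 + 35 + 30 + 25 + 20 = 815 GB.
Lower bound: ⌈815/145⌉ = 6 USB sticks.
Also, 7 files each exceed 145/2 GB, and no two of those can share a USB stick, so at least 7 USB sticks are needed.
A packing using 7 USB sticks:
  USB stick 1: 110 + 35 = 145
  USB stick 2: 110 + 35 = 145
  USB stick 3: 95 + 40 = 135
  USB stick 4: 85 + 30 + 25 = 140
  USB stick 5: 80 + 20 = 100
  USB stick 6: 75 = 75
  USB stick 7: 75 = 75
This matches the lower bound, so 7 is optimal.

7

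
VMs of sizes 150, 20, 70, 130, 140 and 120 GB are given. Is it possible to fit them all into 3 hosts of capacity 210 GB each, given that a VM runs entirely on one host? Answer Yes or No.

No

Total = 630 GB; ⌈630/210⌉ = 3.
4 VMs each exceed half the capacity and cannot share a host, forcing at least 4 hosts.
At least 4 hosts are required, but only 3 are allowed.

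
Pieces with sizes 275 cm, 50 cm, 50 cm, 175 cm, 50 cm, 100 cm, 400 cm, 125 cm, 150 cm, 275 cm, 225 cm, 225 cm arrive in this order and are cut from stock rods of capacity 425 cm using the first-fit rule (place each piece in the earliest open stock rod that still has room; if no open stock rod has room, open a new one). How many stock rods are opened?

  275 → stock rod 1 (new)  [load 275/425]
  50 → stock rod 1  [load 325/425]
  50 → stock rod 1  [load 375/425]
  175 → stock rod 2 (new)  [load 175/425]
  50 → stock rod 1  [load 425/425]
  100 → stock rod 2  [load 275/425]
  400 → stock rod 3 (new)  [load 400/425]
  125 → stock rod 2  [load 400/425]
  150 → stock rod 4 (new)  [load 150/425]
  275 → stock rod 4  [load 425/425]
  225 → stock rod 5 (new)  [load 225/425]
  225 → stock rod 6 (new)  [load 225/425]
6 stock rods opened.

6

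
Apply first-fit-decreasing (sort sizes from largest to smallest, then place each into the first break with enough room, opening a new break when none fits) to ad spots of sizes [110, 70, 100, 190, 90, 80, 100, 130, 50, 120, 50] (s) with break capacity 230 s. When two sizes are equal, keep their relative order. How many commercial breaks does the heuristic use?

6

Sorted descending: 190, 130, 120, 110, 100, 100, 90, 80, 70, 50, 50.
  190 → break 1 (new)  [load 190/230]
  130 → break 2 (new)  [load 130/230]
  120 → break 3 (new)  [load 120/230]
  110 → break 3  [load 230/230]
  100 → break 2  [load 230/230]
  100 → break 4 (new)  [load 100/230]
  90 → break 4  [load 190/230]
  80 → break 5 (new)  [load 80/230]
  70 → break 5  [load 150/230]
  50 → break 5  [load 200/230]
  50 → break 6 (new)  [load 50/230]
6 commercial breaks opened.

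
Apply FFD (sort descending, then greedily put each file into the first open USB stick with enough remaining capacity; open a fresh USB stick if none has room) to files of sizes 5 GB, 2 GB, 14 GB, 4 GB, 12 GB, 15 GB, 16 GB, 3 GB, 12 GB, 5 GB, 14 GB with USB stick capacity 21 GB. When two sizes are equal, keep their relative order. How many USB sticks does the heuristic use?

6

Sorted descending: 16, 15, 14, 14, 12, 12, 5, 5, 4, 3, 2.
  16 → USB stick 1 (new)  [load 16/21]
  15 → USB stick 2 (new)  [load 15/21]
  14 → USB stick 3 (new)  [load 14/21]
  14 → USB stick 4 (new)  [load 14/21]
  12 → USB stick 5 (new)  [load 12/21]
  12 → USB stick 6 (new)  [load 12/21]
  5 → USB stick 1  [load 21/21]
  5 → USB stick 2  [load 20/21]
  4 → USB stick 3  [load 18/21]
  3 → USB stick 3  [load 21/21]
  2 → USB stick 4  [load 16/21]
6 USB sticks opened.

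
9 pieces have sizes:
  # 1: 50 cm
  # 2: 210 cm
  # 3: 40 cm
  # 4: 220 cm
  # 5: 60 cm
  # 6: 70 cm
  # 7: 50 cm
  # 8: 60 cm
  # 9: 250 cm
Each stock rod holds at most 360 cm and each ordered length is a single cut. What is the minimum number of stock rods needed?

Total = 250 + 220 + 210 + 70 + 60 + 60 + 50 + 50 + 40 = 1010 cm.
Lower bound: ⌈1010/360⌉ = 3 stock rods.
A packing using 3 stock rods:
  stock rod 1: 250 + 70 + 40 = 360
  stock rod 2: 220 + 60 + 60 = 340
  stock rod 3: 210 + 50 + 50 = 310
This matches the lower bound, so 3 is optimal.

3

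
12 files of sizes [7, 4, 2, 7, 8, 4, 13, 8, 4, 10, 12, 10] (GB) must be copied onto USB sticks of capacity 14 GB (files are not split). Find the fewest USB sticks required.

Total = 13 + 12 + 10 + 10 + 8 + 8 + 7 + 7 + 4 + 4 + 4 + 2 = 89 GB.
Lower bound: ⌈89/14⌉ = 7 USB sticks.
A packing using 7 USB sticks:
  USB stick 1: 13 = 13
  USB stick 2: 12 + 2 = 14
  USB stick 3: 10 + 4 = 14
  USB stick 4: 10 + 4 = 14
  USB stick 5: 8 + 4 = 12
  USB stick 6: 8 = 8
  USB stick 7: 7 + 7 = 14
This matches the lower bound, so 7 is optimal.

7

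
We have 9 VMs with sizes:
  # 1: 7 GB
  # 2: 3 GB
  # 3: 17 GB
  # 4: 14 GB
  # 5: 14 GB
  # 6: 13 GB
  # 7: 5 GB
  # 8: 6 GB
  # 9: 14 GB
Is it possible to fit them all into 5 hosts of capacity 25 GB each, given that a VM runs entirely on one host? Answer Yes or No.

Yes

A valid assignment using 5 hosts:
  host 1: 17 + 7 = 24
  host 2: 14 + 6 + 5 = 25
  host 3: 14 + 3 = 17
  host 4: 14 = 14
  host 5: 13 = 13
Every load is within 25 GB, so 5 hosts suffice.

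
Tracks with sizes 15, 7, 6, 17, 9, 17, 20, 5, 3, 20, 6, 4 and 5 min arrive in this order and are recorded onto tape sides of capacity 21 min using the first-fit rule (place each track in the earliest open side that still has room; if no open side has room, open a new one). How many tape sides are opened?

7

  15 → side 1 (new)  [load 15/21]
  7 → side 2 (new)  [load 7/21]
  6 → side 1  [load 21/21]
  17 → side 3 (new)  [load 17/21]
  9 → side 2  [load 16/21]
  17 → side 4 (new)  [load 17/21]
  20 → side 5 (new)  [load 20/21]
  5 → side 2  [load 21/21]
  3 → side 3  [load 20/21]
  20 → side 6 (new)  [load 20/21]
  6 → side 7 (new)  [load 6/21]
  4 → side 4  [load 21/21]
  5 → side 7  [load 11/21]
7 tape sides opened.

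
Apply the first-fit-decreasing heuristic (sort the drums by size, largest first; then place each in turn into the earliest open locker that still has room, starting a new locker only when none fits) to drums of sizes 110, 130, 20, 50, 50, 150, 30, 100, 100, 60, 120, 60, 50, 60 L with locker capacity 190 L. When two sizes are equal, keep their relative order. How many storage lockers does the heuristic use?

Sorted descending: 150, 130, 120, 110, 100, 100, 60, 60, 60, 50, 50, 50, 30, 20.
  150 → locker 1 (new)  [load 150/190]
  130 → locker 2 (new)  [load 130/190]
  120 → locker 3 (new)  [load 120/190]
  110 → locker 4 (new)  [load 110/190]
  100 → locker 5 (new)  [load 100/190]
  100 → locker 6 (new)  [load 100/190]
  60 → locker 2  [load 190/190]
  60 → locker 3  [load 180/190]
  60 → locker 4  [load 170/190]
  50 → locker 5  [load 150/190]
  50 → locker 6  [load 150/190]
  50 → locker 7 (new)  [load 50/190]
  30 → locker 1  [load 180/190]
  20 → locker 4  [load 190/190]
7 storage lockers opened.

7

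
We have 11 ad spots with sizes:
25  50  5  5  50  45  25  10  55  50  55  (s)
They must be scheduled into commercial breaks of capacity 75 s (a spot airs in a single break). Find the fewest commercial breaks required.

Total = 55 + 55 + 50 + 50 + 50 + 45 + 25 + 25 + 10 + 5 + 5 = 375 s.
Lower bound: ⌈375/75⌉ = 5 commercial breaks.
Also, 6 ad spots each exceed 75/2 s, and no two of those can share a break, so at least 6 commercial breaks are needed.
A packing using 6 commercial breaks:
  break 1: 55 + 10 + 5 + 5 = 75
  break 2: 55 = 55
  break 3: 50 + 25 = 75
  break 4: 50 + 25 = 75
  break 5: 50 = 50
  break 6: 45 = 45
This matches the lower bound, so 6 is optimal.

6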